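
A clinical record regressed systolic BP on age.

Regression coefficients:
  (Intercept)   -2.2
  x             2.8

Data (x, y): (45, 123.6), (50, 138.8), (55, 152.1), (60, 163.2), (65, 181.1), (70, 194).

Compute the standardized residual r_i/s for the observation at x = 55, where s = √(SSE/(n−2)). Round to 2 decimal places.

0.19

x=45: ŷ = -2.2 + 2.8·45 = 123.8; r = 123.6 − 123.8 = -0.2
x=50: ŷ = -2.2 + 2.8·50 = 137.8; r = 138.8 − 137.8 = 1
x=55: ŷ = -2.2 + 2.8·55 = 151.8; r = 152.1 − 151.8 = 0.3
x=60: ŷ = -2.2 + 2.8·60 = 165.8; r = 163.2 − 165.8 = -2.6
x=65: ŷ = -2.2 + 2.8·65 = 179.8; r = 181.1 − 179.8 = 1.3
x=70: ŷ = -2.2 + 2.8·70 = 193.8; r = 194 − 193.8 = 0.2
SSE = 0.04 + 1 + 0.09 + 6.76 + 1.69 + 0.04 = 9.62
s = √(9.62/4) = 1.55081
r/s = 0.3 / 1.55081 = 0.19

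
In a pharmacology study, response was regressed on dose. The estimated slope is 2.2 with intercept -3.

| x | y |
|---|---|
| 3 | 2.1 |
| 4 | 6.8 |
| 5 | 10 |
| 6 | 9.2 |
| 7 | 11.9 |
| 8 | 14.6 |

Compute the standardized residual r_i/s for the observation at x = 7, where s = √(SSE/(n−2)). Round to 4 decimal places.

x=3: ŷ = -3 + 2.2·3 = 3.6; r = 2.1 − 3.6 = -1.5
x=4: ŷ = -3 + 2.2·4 = 5.8; r = 6.8 − 5.8 = 1
x=5: ŷ = -3 + 2.2·5 = 8; r = 10 − 8 = 2
x=6: ŷ = -3 + 2.2·6 = 10.2; r = 9.2 − 10.2 = -1
x=7: ŷ = -3 + 2.2·7 = 12.4; r = 11.9 − 12.4 = -0.5
x=8: ŷ = -3 + 2.2·8 = 14.6; r = 14.6 − 14.6 = 0
SSE = 2.25 + 1 + 4 + 1 + 0.25 + 0 = 8.5
s = √(8.5/4) = 1.45774
r/s = -0.5 / 1.45774 = -0.3430

-0.3430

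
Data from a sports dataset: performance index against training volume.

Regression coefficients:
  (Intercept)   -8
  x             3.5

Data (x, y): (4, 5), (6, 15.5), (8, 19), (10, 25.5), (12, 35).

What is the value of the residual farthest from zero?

r = 2.5

x=4: ŷ = -8 + 3.5·4 = 6; r = 5 − 6 = -1
x=6: ŷ = -8 + 3.5·6 = 13; r = 15.5 − 13 = 2.5
x=8: ŷ = -8 + 3.5·8 = 20; r = 19 − 20 = -1
x=10: ŷ = -8 + 3.5·10 = 27; r = 25.5 − 27 = -1.5
x=12: ŷ = -8 + 3.5·12 = 34; r = 35 − 34 = 1
Largest |r| is 2.5 at x = 6, residual 2.5.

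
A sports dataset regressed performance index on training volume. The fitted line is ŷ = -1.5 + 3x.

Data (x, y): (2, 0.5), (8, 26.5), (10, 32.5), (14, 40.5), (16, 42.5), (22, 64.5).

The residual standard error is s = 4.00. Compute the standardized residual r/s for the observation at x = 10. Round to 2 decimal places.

ŷ = -1.5 + 3·10 = 28.5
r = 32.5 − 28.5 = 4
r/s = 4 / 4.00 = 1.00

1.00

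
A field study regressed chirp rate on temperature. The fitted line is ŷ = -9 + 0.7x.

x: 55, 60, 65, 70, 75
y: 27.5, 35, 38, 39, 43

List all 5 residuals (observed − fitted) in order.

x=55: ŷ = -9 + 0.7·55 = 29.5; r = 27.5 − 29.5 = -2
x=60: ŷ = -9 + 0.7·60 = 33; r = 35 − 33 = 2
x=65: ŷ = -9 + 0.7·65 = 36.5; r = 38 − 36.5 = 1.5
x=70: ŷ = -9 + 0.7·70 = 40; r = 39 − 40 = -1
x=75: ŷ = -9 + 0.7·75 = 43.5; r = 43 − 43.5 = -0.5

-2, 2, 1.5, -1, -0.5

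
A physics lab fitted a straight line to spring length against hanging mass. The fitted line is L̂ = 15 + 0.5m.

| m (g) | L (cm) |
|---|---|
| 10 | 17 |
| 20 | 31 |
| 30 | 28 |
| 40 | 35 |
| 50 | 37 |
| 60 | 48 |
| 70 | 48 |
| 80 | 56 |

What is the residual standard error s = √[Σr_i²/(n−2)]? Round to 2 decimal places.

m=10: L̂ = 15 + 0.5·10 = 20; r = 17 − 20 = -3
m=20: L̂ = 15 + 0.5·20 = 25; r = 31 − 25 = 6
m=30: L̂ = 15 + 0.5·30 = 30; r = 28 − 30 = -2
m=40: L̂ = 15 + 0.5·40 = 35; r = 35 − 35 = 0
m=50: L̂ = 15 + 0.5·50 = 40; r = 37 − 40 = -3
m=60: L̂ = 15 + 0.5·60 = 45; r = 48 − 45 = 3
m=70: L̂ = 15 + 0.5·70 = 50; r = 48 − 50 = -2
m=80: L̂ = 15 + 0.5·80 = 55; r = 56 − 55 = 1
SSE = 9 + 36 + 4 + 0 + 9 + 9 + 4 + 1 = 72
s = √(72/6) = √12 ≈ 3.46

s = 3.46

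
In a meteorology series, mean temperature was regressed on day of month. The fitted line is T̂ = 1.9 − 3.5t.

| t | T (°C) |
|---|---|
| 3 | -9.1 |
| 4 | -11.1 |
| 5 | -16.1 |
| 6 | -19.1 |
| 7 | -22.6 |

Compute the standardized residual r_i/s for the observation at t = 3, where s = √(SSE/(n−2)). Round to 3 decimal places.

-0.707

t=3: T̂ = 1.9 − 3.5·3 = -8.6; r = -9.1 − (-8.6) = -0.5
t=4: T̂ = 1.9 − 3.5·4 = -12.1; r = -11.1 − (-12.1) = 1
t=5: T̂ = 1.9 − 3.5·5 = -15.6; r = -16.1 − (-15.6) = -0.5
t=6: T̂ = 1.9 − 3.5·6 = -19.1; r = -19.1 − (-19.1) = 0
t=7: T̂ = 1.9 − 3.5·7 = -22.6; r = -22.6 − (-22.6) = 0
SSE = 0.25 + 1 + 0.25 + 0 + 0 = 1.5
s = √(1.5/3) = 0.707107
r/s = -0.5 / 0.707107 = -0.707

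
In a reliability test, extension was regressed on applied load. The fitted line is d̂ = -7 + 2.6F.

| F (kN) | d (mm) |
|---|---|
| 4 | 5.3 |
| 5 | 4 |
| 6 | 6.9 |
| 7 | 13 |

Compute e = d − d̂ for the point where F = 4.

d̂ = -7 + 2.6·4 = 3.4
e = 5.3 − 3.4 = 1.9

e = 1.9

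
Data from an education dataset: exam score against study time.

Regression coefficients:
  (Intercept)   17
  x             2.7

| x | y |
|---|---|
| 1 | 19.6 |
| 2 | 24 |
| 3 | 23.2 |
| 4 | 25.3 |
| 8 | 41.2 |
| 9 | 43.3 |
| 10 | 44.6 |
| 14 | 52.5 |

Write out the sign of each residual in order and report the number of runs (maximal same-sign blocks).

x=1: ŷ = 17 + 2.7·1 = 19.7; e = 19.6 − 19.7 = -0.1
x=2: ŷ = 17 + 2.7·2 = 22.4; e = 24 − 22.4 = 1.6
x=3: ŷ = 17 + 2.7·3 = 25.1; e = 23.2 − 25.1 = -1.9
x=4: ŷ = 17 + 2.7·4 = 27.8; e = 25.3 − 27.8 = -2.5
x=8: ŷ = 17 + 2.7·8 = 38.6; e = 41.2 − 38.6 = 2.6
x=9: ŷ = 17 + 2.7·9 = 41.3; e = 43.3 − 41.3 = 2
x=10: ŷ = 17 + 2.7·10 = 44; e = 44.6 − 44 = 0.6
x=14: ŷ = 17 + 2.7·14 = 54.8; e = 52.5 − 54.8 = -2.3
Signs: − + − − + + + −
Runs: −×1, +×1, −×2, +×3, −×1 → 5

5 runs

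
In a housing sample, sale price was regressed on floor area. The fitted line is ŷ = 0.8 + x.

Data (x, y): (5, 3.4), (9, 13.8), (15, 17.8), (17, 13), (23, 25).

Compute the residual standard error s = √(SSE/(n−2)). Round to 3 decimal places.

s = 4.092

x=5: ŷ = 0.8 + 5 = 5.8; e = 3.4 − 5.8 = -2.4
x=9: ŷ = 0.8 + 9 = 9.8; e = 13.8 − 9.8 = 4
x=15: ŷ = 0.8 + 15 = 15.8; e = 17.8 − 15.8 = 2
x=17: ŷ = 0.8 + 17 = 17.8; e = 13 − 17.8 = -4.8
x=23: ŷ = 0.8 + 23 = 23.8; e = 25 − 23.8 = 1.2
SSE = 5.76 + 16 + 4 + 23.04 + 1.44 = 50.24
s = √(50.24/3) = √16.7467 ≈ 4.092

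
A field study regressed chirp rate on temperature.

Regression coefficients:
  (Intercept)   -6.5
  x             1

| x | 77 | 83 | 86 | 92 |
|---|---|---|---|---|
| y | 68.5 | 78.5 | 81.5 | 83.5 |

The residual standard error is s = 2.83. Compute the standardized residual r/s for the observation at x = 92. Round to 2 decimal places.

-0.71

ŷ = -6.5 + 92 = 85.5
r = 83.5 − 85.5 = -2
r/s = -2 / 2.83 = -0.71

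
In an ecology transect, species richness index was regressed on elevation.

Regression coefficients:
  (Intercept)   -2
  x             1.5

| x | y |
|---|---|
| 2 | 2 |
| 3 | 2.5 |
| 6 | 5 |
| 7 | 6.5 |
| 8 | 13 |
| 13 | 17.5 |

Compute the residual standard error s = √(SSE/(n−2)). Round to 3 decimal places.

x=2: ŷ = -2 + 1.5·2 = 1; r = 2 − 1 = 1
x=3: ŷ = -2 + 1.5·3 = 2.5; r = 2.5 − 2.5 = 0
x=6: ŷ = -2 + 1.5·6 = 7; r = 5 − 7 = -2
x=7: ŷ = -2 + 1.5·7 = 8.5; r = 6.5 − 8.5 = -2
x=8: ŷ = -2 + 1.5·8 = 10; r = 13 − 10 = 3
x=13: ŷ = -2 + 1.5·13 = 17.5; r = 17.5 − 17.5 = 0
SSE = 1 + 0 + 4 + 4 + 9 + 0 = 18
s = √(18/4) = √4.5 ≈ 2.121

s = 2.121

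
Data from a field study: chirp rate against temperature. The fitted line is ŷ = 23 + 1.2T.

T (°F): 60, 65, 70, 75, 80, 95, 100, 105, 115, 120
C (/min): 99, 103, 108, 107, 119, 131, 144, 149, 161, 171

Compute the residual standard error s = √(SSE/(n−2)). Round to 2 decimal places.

T=60: ŷ = 23 + 1.2·60 = 95; r = 99 − 95 = 4
T=65: ŷ = 23 + 1.2·65 = 101; r = 103 − 101 = 2
T=70: ŷ = 23 + 1.2·70 = 107; r = 108 − 107 = 1
T=75: ŷ = 23 + 1.2·75 = 113; r = 107 − 113 = -6
T=80: ŷ = 23 + 1.2·80 = 119; r = 119 − 119 = 0
T=95: ŷ = 23 + 1.2·95 = 137; r = 131 − 137 = -6
T=100: ŷ = 23 + 1.2·100 = 143; r = 144 − 143 = 1
T=105: ŷ = 23 + 1.2·105 = 149; r = 149 − 149 = 0
T=115: ŷ = 23 + 1.2·115 = 161; r = 161 − 161 = 0
T=120: ŷ = 23 + 1.2·120 = 167; r = 171 − 167 = 4
SSE = 16 + 4 + 1 + 36 + 0 + 36 + 1 + 0 + 0 + 16 = 110
s = √(110/8) = √13.75 ≈ 3.71

s = 3.71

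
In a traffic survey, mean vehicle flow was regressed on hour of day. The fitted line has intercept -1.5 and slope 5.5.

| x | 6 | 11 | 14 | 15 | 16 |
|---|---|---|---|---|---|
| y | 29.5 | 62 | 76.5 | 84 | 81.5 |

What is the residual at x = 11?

r = 3

ŷ = -1.5 + 5.5·11 = 59
r = 62 − 59 = 3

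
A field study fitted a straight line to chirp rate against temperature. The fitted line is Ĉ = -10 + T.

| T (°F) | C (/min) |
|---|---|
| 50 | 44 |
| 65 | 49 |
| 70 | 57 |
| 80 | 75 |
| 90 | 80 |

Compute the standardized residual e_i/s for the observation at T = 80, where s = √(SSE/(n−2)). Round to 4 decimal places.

0.9339

T=50: Ĉ = -10 + 50 = 40; e = 44 − 40 = 4
T=65: Ĉ = -10 + 65 = 55; e = 49 − 55 = -6
T=70: Ĉ = -10 + 70 = 60; e = 57 − 60 = -3
T=80: Ĉ = -10 + 80 = 70; e = 75 − 70 = 5
T=90: Ĉ = -10 + 90 = 80; e = 80 − 80 = 0
SSE = 16 + 36 + 9 + 25 + 0 = 86
s = √(86/3) = 5.35413
e/s = 5 / 5.35413 = 0.9339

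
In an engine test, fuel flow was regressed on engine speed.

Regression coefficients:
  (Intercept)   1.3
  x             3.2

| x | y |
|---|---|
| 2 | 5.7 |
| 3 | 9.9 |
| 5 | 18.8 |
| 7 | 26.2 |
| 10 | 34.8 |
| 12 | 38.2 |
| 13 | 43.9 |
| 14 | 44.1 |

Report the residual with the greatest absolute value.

e = 2.5

x=2: ŷ = 1.3 + 3.2·2 = 7.7; e = 5.7 − 7.7 = -2
x=3: ŷ = 1.3 + 3.2·3 = 10.9; e = 9.9 − 10.9 = -1
x=5: ŷ = 1.3 + 3.2·5 = 17.3; e = 18.8 − 17.3 = 1.5
x=7: ŷ = 1.3 + 3.2·7 = 23.7; e = 26.2 − 23.7 = 2.5
x=10: ŷ = 1.3 + 3.2·10 = 33.3; e = 34.8 − 33.3 = 1.5
x=12: ŷ = 1.3 + 3.2·12 = 39.7; e = 38.2 − 39.7 = -1.5
x=13: ŷ = 1.3 + 3.2·13 = 42.9; e = 43.9 − 42.9 = 1
x=14: ŷ = 1.3 + 3.2·14 = 46.1; e = 44.1 − 46.1 = -2
Largest |e| is 2.5 at x = 7, residual 2.5.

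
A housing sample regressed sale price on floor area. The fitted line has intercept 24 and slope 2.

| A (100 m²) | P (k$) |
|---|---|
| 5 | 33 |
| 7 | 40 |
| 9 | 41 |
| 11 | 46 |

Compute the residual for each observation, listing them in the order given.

-1, 2, -1, 0

A=5: P̂ = 24 + 2·5 = 34; e = 33 − 34 = -1
A=7: P̂ = 24 + 2·7 = 38; e = 40 − 38 = 2
A=9: P̂ = 24 + 2·9 = 42; e = 41 − 42 = -1
A=11: P̂ = 24 + 2·11 = 46; e = 46 − 46 = 0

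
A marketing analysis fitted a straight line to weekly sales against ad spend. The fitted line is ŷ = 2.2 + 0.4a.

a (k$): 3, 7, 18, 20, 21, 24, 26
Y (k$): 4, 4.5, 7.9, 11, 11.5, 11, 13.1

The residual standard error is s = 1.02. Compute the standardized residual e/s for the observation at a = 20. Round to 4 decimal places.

0.7843

ŷ = 2.2 + 0.4·20 = 10.2
e = 11 − 10.2 = 0.8
e/s = 0.8 / 1.02 = 0.7843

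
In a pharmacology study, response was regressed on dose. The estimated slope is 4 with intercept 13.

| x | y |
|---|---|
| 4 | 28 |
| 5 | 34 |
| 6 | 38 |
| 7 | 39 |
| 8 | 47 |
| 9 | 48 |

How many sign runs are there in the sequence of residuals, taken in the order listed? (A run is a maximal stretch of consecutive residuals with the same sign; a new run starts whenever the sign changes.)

x=4: ŷ = 13 + 4·4 = 29; e = 28 − 29 = -1
x=5: ŷ = 13 + 4·5 = 33; e = 34 − 33 = 1
x=6: ŷ = 13 + 4·6 = 37; e = 38 − 37 = 1
x=7: ŷ = 13 + 4·7 = 41; e = 39 − 41 = -2
x=8: ŷ = 13 + 4·8 = 45; e = 47 − 45 = 2
x=9: ŷ = 13 + 4·9 = 49; e = 48 − 49 = -1
Signs: − + + − + −
Runs: −×1, +×2, −×1, +×1, −×1 → 5

5 runs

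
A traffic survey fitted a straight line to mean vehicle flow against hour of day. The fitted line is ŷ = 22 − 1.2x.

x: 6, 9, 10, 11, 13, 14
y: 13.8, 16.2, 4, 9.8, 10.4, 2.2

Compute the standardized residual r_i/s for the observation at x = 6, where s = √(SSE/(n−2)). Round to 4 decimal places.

-0.2132

x=6: ŷ = 22 − 1.2·6 = 14.8; r = 13.8 − 14.8 = -1
x=9: ŷ = 22 − 1.2·9 = 11.2; r = 16.2 − 11.2 = 5
x=10: ŷ = 22 − 1.2·10 = 10; r = 4 − 10 = -6
x=11: ŷ = 22 − 1.2·11 = 8.8; r = 9.8 − 8.8 = 1
x=13: ŷ = 22 − 1.2·13 = 6.4; r = 10.4 − 6.4 = 4
x=14: ŷ = 22 − 1.2·14 = 5.2; r = 2.2 − 5.2 = -3
SSE = 1 + 25 + 36 + 1 + 16 + 9 = 88
s = √(88/4) = 4.69042
r/s = -1 / 4.69042 = -0.2132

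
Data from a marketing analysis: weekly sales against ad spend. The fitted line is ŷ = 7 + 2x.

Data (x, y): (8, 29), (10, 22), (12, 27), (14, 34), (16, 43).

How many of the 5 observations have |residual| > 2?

x=8: ŷ = 7 + 2·8 = 23; r = 29 − 23 = 6
x=10: ŷ = 7 + 2·10 = 27; r = 22 − 27 = -5
x=12: ŷ = 7 + 2·12 = 31; r = 27 − 31 = -4
x=14: ŷ = 7 + 2·14 = 35; r = 34 − 35 = -1
x=16: ŷ = 7 + 2·16 = 39; r = 43 − 39 = 4
|r| > 2: x=8 (|r|=6), x=10 (|r|=5), x=12 (|r|=4), x=16 (|r|=4) → 4

4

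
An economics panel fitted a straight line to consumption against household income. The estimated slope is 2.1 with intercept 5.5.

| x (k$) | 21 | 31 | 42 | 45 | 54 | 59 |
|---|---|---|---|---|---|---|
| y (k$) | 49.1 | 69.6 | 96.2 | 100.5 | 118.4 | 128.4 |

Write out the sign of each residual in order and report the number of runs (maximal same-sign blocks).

3 runs

x=21: ŷ = 5.5 + 2.1·21 = 49.6; r = 49.1 − 49.6 = -0.5
x=31: ŷ = 5.5 + 2.1·31 = 70.6; r = 69.6 − 70.6 = -1
x=42: ŷ = 5.5 + 2.1·42 = 93.7; r = 96.2 − 93.7 = 2.5
x=45: ŷ = 5.5 + 2.1·45 = 100; r = 100.5 − 100 = 0.5
x=54: ŷ = 5.5 + 2.1·54 = 118.9; r = 118.4 − 118.9 = -0.5
x=59: ŷ = 5.5 + 2.1·59 = 129.4; r = 128.4 − 129.4 = -1
Signs: − − + + − −
Runs: −×2, +×2, −×2 → 3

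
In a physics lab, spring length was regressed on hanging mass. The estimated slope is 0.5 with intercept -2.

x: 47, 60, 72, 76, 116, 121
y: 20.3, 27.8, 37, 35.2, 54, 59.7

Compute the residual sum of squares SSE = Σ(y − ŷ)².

SSE = 16.56

x=47: ŷ = -2 + 0.5·47 = 21.5; r = 20.3 − 21.5 = -1.2
x=60: ŷ = -2 + 0.5·60 = 28; r = 27.8 − 28 = -0.2
x=72: ŷ = -2 + 0.5·72 = 34; r = 37 − 34 = 3
x=76: ŷ = -2 + 0.5·76 = 36; r = 35.2 − 36 = -0.8
x=116: ŷ = -2 + 0.5·116 = 56; r = 54 − 56 = -2
x=121: ŷ = -2 + 0.5·121 = 58.5; r = 59.7 − 58.5 = 1.2
SSE = 1.44 + 0.04 + 9 + 0.64 + 4 + 1.44 = 16.56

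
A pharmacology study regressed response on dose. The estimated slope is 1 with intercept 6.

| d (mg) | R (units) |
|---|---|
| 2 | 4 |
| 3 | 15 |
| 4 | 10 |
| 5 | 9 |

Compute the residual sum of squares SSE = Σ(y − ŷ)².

SSE = 56

d=2: R̂ = 6 + 2 = 8; e = 4 − 8 = -4
d=3: R̂ = 6 + 3 = 9; e = 15 − 9 = 6
d=4: R̂ = 6 + 4 = 10; e = 10 − 10 = 0
d=5: R̂ = 6 + 5 = 11; e = 9 − 11 = -2
SSE = 16 + 36 + 0 + 4 = 56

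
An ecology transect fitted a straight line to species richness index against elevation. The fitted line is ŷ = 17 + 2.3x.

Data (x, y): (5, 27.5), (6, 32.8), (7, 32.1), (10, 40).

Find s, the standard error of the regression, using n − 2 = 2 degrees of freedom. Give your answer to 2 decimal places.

s = 1.73

x=5: ŷ = 17 + 2.3·5 = 28.5; e = 27.5 − 28.5 = -1
x=6: ŷ = 17 + 2.3·6 = 30.8; e = 32.8 − 30.8 = 2
x=7: ŷ = 17 + 2.3·7 = 33.1; e = 32.1 − 33.1 = -1
x=10: ŷ = 17 + 2.3·10 = 40; e = 40 − 40 = 0
SSE = 1 + 4 + 1 + 0 = 6
s = √(6/2) = √3 ≈ 1.73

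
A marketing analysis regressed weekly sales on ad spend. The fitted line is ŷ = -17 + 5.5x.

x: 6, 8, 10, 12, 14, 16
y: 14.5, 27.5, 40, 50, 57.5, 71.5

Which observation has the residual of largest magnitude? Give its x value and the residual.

x = 14, e = -2.5

x=6: ŷ = -17 + 5.5·6 = 16; e = 14.5 − 16 = -1.5
x=8: ŷ = -17 + 5.5·8 = 27; e = 27.5 − 27 = 0.5
x=10: ŷ = -17 + 5.5·10 = 38; e = 40 − 38 = 2
x=12: ŷ = -17 + 5.5·12 = 49; e = 50 − 49 = 1
x=14: ŷ = -17 + 5.5·14 = 60; e = 57.5 − 60 = -2.5
x=16: ŷ = -17 + 5.5·16 = 71; e = 71.5 − 71 = 0.5
Largest |e| is 2.5 at x = 14, residual -2.5.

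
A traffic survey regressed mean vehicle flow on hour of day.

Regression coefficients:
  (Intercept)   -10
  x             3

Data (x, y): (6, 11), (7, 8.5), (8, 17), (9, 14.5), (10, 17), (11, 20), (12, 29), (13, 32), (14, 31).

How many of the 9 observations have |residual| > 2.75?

x=6: ŷ = -10 + 3·6 = 8; r = 11 − 8 = 3
x=7: ŷ = -10 + 3·7 = 11; r = 8.5 − 11 = -2.5
x=8: ŷ = -10 + 3·8 = 14; r = 17 − 14 = 3
x=9: ŷ = -10 + 3·9 = 17; r = 14.5 − 17 = -2.5
x=10: ŷ = -10 + 3·10 = 20; r = 17 − 20 = -3
x=11: ŷ = -10 + 3·11 = 23; r = 20 − 23 = -3
x=12: ŷ = -10 + 3·12 = 26; r = 29 − 26 = 3
x=13: ŷ = -10 + 3·13 = 29; r = 32 − 29 = 3
x=14: ŷ = -10 + 3·14 = 32; r = 31 − 32 = -1
|r| > 2.75: x=6 (|r|=3), x=8 (|r|=3), x=10 (|r|=3), x=11 (|r|=3), x=12 (|r|=3), x=13 (|r|=3) → 6

6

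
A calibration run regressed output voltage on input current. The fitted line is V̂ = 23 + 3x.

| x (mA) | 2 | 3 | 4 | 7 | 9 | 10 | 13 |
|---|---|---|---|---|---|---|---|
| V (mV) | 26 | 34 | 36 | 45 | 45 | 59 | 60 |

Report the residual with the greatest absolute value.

r = 6

x=2: V̂ = 23 + 3·2 = 29; r = 26 − 29 = -3
x=3: V̂ = 23 + 3·3 = 32; r = 34 − 32 = 2
x=4: V̂ = 23 + 3·4 = 35; r = 36 − 35 = 1
x=7: V̂ = 23 + 3·7 = 44; r = 45 − 44 = 1
x=9: V̂ = 23 + 3·9 = 50; r = 45 − 50 = -5
x=10: V̂ = 23 + 3·10 = 53; r = 59 − 53 = 6
x=13: V̂ = 23 + 3·13 = 62; r = 60 − 62 = -2
Largest |r| is 6 at x = 10, residual 6.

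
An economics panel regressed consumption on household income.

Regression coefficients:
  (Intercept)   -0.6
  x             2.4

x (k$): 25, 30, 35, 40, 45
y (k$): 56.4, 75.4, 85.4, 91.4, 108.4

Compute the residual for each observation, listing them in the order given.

x=25: ŷ = -0.6 + 2.4·25 = 59.4; r = 56.4 − 59.4 = -3
x=30: ŷ = -0.6 + 2.4·30 = 71.4; r = 75.4 − 71.4 = 4
x=35: ŷ = -0.6 + 2.4·35 = 83.4; r = 85.4 − 83.4 = 2
x=40: ŷ = -0.6 + 2.4·40 = 95.4; r = 91.4 − 95.4 = -4
x=45: ŷ = -0.6 + 2.4·45 = 107.4; r = 108.4 − 107.4 = 1

-3, 4, 2, -4, 1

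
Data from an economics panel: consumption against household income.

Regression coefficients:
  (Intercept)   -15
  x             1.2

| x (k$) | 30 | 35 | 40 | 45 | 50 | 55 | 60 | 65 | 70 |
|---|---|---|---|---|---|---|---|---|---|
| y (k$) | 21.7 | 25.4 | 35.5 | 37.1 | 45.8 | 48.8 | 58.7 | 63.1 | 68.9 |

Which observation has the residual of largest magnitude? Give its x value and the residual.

x = 40, e = 2.5

x=30: ŷ = -15 + 1.2·30 = 21; e = 21.7 − 21 = 0.7
x=35: ŷ = -15 + 1.2·35 = 27; e = 25.4 − 27 = -1.6
x=40: ŷ = -15 + 1.2·40 = 33; e = 35.5 − 33 = 2.5
x=45: ŷ = -15 + 1.2·45 = 39; e = 37.1 − 39 = -1.9
x=50: ŷ = -15 + 1.2·50 = 45; e = 45.8 − 45 = 0.8
x=55: ŷ = -15 + 1.2·55 = 51; e = 48.8 − 51 = -2.2
x=60: ŷ = -15 + 1.2·60 = 57; e = 58.7 − 57 = 1.7
x=65: ŷ = -15 + 1.2·65 = 63; e = 63.1 − 63 = 0.1
x=70: ŷ = -15 + 1.2·70 = 69; e = 68.9 − 69 = -0.1
Largest |e| is 2.5 at x = 40, residual 2.5.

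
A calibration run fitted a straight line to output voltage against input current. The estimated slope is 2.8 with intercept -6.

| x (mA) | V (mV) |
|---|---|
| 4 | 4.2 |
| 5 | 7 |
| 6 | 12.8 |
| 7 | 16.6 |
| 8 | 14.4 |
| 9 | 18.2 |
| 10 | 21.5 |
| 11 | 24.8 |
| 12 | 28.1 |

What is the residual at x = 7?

r = 3

V̂ = -6 + 2.8·7 = 13.6
r = 16.6 − 13.6 = 3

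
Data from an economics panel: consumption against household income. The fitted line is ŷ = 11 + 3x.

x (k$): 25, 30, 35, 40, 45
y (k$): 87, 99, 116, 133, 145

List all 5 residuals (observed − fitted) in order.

1, -2, 0, 2, -1

x=25: ŷ = 11 + 3·25 = 86; r = 87 − 86 = 1
x=30: ŷ = 11 + 3·30 = 101; r = 99 − 101 = -2
x=35: ŷ = 11 + 3·35 = 116; r = 116 − 116 = 0
x=40: ŷ = 11 + 3·40 = 131; r = 133 − 131 = 2
x=45: ŷ = 11 + 3·45 = 146; r = 145 − 146 = -1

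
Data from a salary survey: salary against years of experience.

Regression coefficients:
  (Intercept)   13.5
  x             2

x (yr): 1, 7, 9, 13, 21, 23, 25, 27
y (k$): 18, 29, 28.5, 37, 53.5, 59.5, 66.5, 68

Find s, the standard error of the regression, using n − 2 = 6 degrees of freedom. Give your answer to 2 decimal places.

x=1: ŷ = 13.5 + 2·1 = 15.5; r = 18 − 15.5 = 2.5
x=7: ŷ = 13.5 + 2·7 = 27.5; r = 29 − 27.5 = 1.5
x=9: ŷ = 13.5 + 2·9 = 31.5; r = 28.5 − 31.5 = -3
x=13: ŷ = 13.5 + 2·13 = 39.5; r = 37 − 39.5 = -2.5
x=21: ŷ = 13.5 + 2·21 = 55.5; r = 53.5 − 55.5 = -2
x=23: ŷ = 13.5 + 2·23 = 59.5; r = 59.5 − 59.5 = 0
x=25: ŷ = 13.5 + 2·25 = 63.5; r = 66.5 − 63.5 = 3
x=27: ŷ = 13.5 + 2·27 = 67.5; r = 68 − 67.5 = 0.5
SSE = 6.25 + 2.25 + 9 + 6.25 + 4 + 0 + 9 + 0.25 = 37
s = √(37/6) = √6.16667 ≈ 2.48

s = 2.48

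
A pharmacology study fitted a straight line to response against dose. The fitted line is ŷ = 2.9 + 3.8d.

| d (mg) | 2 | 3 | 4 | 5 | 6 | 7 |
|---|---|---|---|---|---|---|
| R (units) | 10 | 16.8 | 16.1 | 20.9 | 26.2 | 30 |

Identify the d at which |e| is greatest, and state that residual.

d=2: ŷ = 2.9 + 3.8·2 = 10.5; e = 10 − 10.5 = -0.5
d=3: ŷ = 2.9 + 3.8·3 = 14.3; e = 16.8 − 14.3 = 2.5
d=4: ŷ = 2.9 + 3.8·4 = 18.1; e = 16.1 − 18.1 = -2
d=5: ŷ = 2.9 + 3.8·5 = 21.9; e = 20.9 − 21.9 = -1
d=6: ŷ = 2.9 + 3.8·6 = 25.7; e = 26.2 − 25.7 = 0.5
d=7: ŷ = 2.9 + 3.8·7 = 29.5; e = 30 − 29.5 = 0.5
Largest |e| is 2.5 at d = 3, residual 2.5.

d = 3, e = 2.5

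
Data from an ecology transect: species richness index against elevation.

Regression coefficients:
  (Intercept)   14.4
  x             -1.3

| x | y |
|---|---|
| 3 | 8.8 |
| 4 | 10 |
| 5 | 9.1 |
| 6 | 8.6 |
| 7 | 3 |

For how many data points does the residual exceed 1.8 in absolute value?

x=3: ŷ = 14.4 − 1.3·3 = 10.5; e = 8.8 − 10.5 = -1.7
x=4: ŷ = 14.4 − 1.3·4 = 9.2; e = 10 − 9.2 = 0.8
x=5: ŷ = 14.4 − 1.3·5 = 7.9; e = 9.1 − 7.9 = 1.2
x=6: ŷ = 14.4 − 1.3·6 = 6.6; e = 8.6 − 6.6 = 2
x=7: ŷ = 14.4 − 1.3·7 = 5.3; e = 3 − 5.3 = -2.3
|e| > 1.8: x=6 (|e|=2), x=7 (|e|=2.3) → 2

2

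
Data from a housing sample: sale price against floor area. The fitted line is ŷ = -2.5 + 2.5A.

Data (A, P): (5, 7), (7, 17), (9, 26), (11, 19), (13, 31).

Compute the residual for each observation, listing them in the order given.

A=5: ŷ = -2.5 + 2.5·5 = 10; r = 7 − 10 = -3
A=7: ŷ = -2.5 + 2.5·7 = 15; r = 17 − 15 = 2
A=9: ŷ = -2.5 + 2.5·9 = 20; r = 26 − 20 = 6
A=11: ŷ = -2.5 + 2.5·11 = 25; r = 19 − 25 = -6
A=13: ŷ = -2.5 + 2.5·13 = 30; r = 31 − 30 = 1

-3, 2, 6, -6, 1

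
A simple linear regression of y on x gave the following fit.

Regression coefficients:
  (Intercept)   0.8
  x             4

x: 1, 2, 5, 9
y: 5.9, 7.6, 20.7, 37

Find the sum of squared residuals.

SSE = 2.7

x=1: ŷ = 0.8 + 4·1 = 4.8; e = 5.9 − 4.8 = 1.1
x=2: ŷ = 0.8 + 4·2 = 8.8; e = 7.6 − 8.8 = -1.2
x=5: ŷ = 0.8 + 4·5 = 20.8; e = 20.7 − 20.8 = -0.1
x=9: ŷ = 0.8 + 4·9 = 36.8; e = 37 − 36.8 = 0.2
SSE = 1.21 + 1.44 + 0.01 + 0.04 = 2.7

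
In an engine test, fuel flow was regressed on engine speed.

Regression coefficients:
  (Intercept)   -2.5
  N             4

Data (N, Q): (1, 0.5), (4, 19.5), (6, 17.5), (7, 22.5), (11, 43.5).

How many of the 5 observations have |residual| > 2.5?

N=1: ŷ = -2.5 + 4·1 = 1.5; r = 0.5 − 1.5 = -1
N=4: ŷ = -2.5 + 4·4 = 13.5; r = 19.5 − 13.5 = 6
N=6: ŷ = -2.5 + 4·6 = 21.5; r = 17.5 − 21.5 = -4
N=7: ŷ = -2.5 + 4·7 = 25.5; r = 22.5 − 25.5 = -3
N=11: ŷ = -2.5 + 4·11 = 41.5; r = 43.5 − 41.5 = 2
|r| > 2.5: N=4 (|r|=6), N=6 (|r|=4), N=7 (|r|=3) → 3

3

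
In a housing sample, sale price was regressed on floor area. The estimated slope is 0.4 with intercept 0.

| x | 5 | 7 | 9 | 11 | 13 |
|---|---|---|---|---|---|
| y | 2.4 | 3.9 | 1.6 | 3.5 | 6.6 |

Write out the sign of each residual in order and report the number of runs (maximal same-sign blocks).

x=5: ŷ = 0.4·5 = 2; r = 2.4 − 2 = 0.4
x=7: ŷ = 0.4·7 = 2.8; r = 3.9 − 2.8 = 1.1
x=9: ŷ = 0.4·9 = 3.6; r = 1.6 − 3.6 = -2
x=11: ŷ = 0.4·11 = 4.4; r = 3.5 − 4.4 = -0.9
x=13: ŷ = 0.4·13 = 5.2; r = 6.6 − 5.2 = 1.4
Signs: + + − − +
Runs: +×2, −×2, +×1 → 3

3 runs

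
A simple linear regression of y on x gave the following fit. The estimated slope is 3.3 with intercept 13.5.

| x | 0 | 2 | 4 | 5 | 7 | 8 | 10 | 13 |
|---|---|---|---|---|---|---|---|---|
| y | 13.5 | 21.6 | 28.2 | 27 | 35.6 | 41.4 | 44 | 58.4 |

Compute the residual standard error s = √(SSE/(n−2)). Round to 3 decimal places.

x=0: ŷ = 13.5 + 3.3·0 = 13.5; e = 13.5 − 13.5 = 0
x=2: ŷ = 13.5 + 3.3·2 = 20.1; e = 21.6 − 20.1 = 1.5
x=4: ŷ = 13.5 + 3.3·4 = 26.7; e = 28.2 − 26.7 = 1.5
x=5: ŷ = 13.5 + 3.3·5 = 30; e = 27 − 30 = -3
x=7: ŷ = 13.5 + 3.3·7 = 36.6; e = 35.6 − 36.6 = -1
x=8: ŷ = 13.5 + 3.3·8 = 39.9; e = 41.4 − 39.9 = 1.5
x=10: ŷ = 13.5 + 3.3·10 = 46.5; e = 44 − 46.5 = -2.5
x=13: ŷ = 13.5 + 3.3·13 = 56.4; e = 58.4 − 56.4 = 2
SSE = 0 + 2.25 + 2.25 + 9 + 1 + 2.25 + 6.25 + 4 = 27
s = √(27/6) = √4.5 ≈ 2.121

s = 2.121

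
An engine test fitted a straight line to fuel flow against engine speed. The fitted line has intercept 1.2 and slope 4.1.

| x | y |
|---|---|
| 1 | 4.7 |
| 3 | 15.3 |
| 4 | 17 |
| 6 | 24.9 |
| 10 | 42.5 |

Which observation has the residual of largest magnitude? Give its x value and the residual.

x=1: ŷ = 1.2 + 4.1·1 = 5.3; e = 4.7 − 5.3 = -0.6
x=3: ŷ = 1.2 + 4.1·3 = 13.5; e = 15.3 − 13.5 = 1.8
x=4: ŷ = 1.2 + 4.1·4 = 17.6; e = 17 − 17.6 = -0.6
x=6: ŷ = 1.2 + 4.1·6 = 25.8; e = 24.9 − 25.8 = -0.9
x=10: ŷ = 1.2 + 4.1·10 = 42.2; e = 42.5 − 42.2 = 0.3
Largest |e| is 1.8 at x = 3, residual 1.8.

x = 3, e = 1.8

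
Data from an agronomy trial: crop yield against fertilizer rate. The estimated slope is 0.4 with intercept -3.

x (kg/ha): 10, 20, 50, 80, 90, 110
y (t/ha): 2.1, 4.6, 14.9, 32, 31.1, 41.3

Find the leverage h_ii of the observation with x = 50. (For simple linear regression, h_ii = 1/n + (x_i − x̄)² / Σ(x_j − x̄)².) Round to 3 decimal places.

x̄ = (10 + 20 + 50 + 80 + 90 + 110)/6 = 60
Σ(x − x̄)² = 2500 + 1600 + 100 + 400 + 900 + 2500 = 8000
h = 1/6 + (-10)²/8000 = 0.166667 + 0.0125 = 0.179

h = 0.179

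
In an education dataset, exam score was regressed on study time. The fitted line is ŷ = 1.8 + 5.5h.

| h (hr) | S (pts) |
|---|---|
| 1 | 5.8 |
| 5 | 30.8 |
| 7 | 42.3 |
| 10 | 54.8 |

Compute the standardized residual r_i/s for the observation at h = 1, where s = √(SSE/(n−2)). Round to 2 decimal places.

-0.60

h=1: ŷ = 1.8 + 5.5·1 = 7.3; r = 5.8 − 7.3 = -1.5
h=5: ŷ = 1.8 + 5.5·5 = 29.3; r = 30.8 − 29.3 = 1.5
h=7: ŷ = 1.8 + 5.5·7 = 40.3; r = 42.3 − 40.3 = 2
h=10: ŷ = 1.8 + 5.5·10 = 56.8; r = 54.8 − 56.8 = -2
SSE = 2.25 + 2.25 + 4 + 4 = 12.5
s = √(12.5/2) = 2.5
r/s = -1.5 / 2.5 = -0.60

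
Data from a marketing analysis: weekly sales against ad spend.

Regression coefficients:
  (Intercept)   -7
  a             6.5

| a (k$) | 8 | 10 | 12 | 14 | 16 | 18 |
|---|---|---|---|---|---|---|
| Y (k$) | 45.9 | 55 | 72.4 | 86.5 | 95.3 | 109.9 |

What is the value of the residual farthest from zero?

e = -3

a=8: ŷ = -7 + 6.5·8 = 45; e = 45.9 − 45 = 0.9
a=10: ŷ = -7 + 6.5·10 = 58; e = 55 − 58 = -3
a=12: ŷ = -7 + 6.5·12 = 71; e = 72.4 − 71 = 1.4
a=14: ŷ = -7 + 6.5·14 = 84; e = 86.5 − 84 = 2.5
a=16: ŷ = -7 + 6.5·16 = 97; e = 95.3 − 97 = -1.7
a=18: ŷ = -7 + 6.5·18 = 110; e = 109.9 − 110 = -0.1
Largest |e| is 3 at a = 10, residual -3.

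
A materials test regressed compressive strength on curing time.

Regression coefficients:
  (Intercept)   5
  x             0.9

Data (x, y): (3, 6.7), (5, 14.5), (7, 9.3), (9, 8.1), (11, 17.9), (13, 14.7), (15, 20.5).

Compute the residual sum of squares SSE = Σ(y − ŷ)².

x=3: ŷ = 5 + 0.9·3 = 7.7; r = 6.7 − 7.7 = -1
x=5: ŷ = 5 + 0.9·5 = 9.5; r = 14.5 − 9.5 = 5
x=7: ŷ = 5 + 0.9·7 = 11.3; r = 9.3 − 11.3 = -2
x=9: ŷ = 5 + 0.9·9 = 13.1; r = 8.1 − 13.1 = -5
x=11: ŷ = 5 + 0.9·11 = 14.9; r = 17.9 − 14.9 = 3
x=13: ŷ = 5 + 0.9·13 = 16.7; r = 14.7 − 16.7 = -2
x=15: ŷ = 5 + 0.9·15 = 18.5; r = 20.5 − 18.5 = 2
SSE = 1 + 25 + 4 + 25 + 9 + 4 + 4 = 72

SSE = 72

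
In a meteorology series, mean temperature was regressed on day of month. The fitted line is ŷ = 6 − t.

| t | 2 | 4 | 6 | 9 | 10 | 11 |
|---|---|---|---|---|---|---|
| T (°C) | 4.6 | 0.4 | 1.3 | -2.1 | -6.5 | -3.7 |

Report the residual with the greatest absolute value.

t=2: ŷ = 6 − 2 = 4; r = 4.6 − 4 = 0.6
t=4: ŷ = 6 − 4 = 2; r = 0.4 − 2 = -1.6
t=6: ŷ = 6 − 6 = 0; r = 1.3 − 0 = 1.3
t=9: ŷ = 6 − 9 = -3; r = -2.1 − (-3) = 0.9
t=10: ŷ = 6 − 10 = -4; r = -6.5 − (-4) = -2.5
t=11: ŷ = 6 − 11 = -5; r = -3.7 − (-5) = 1.3
Largest |r| is 2.5 at t = 10, residual -2.5.

r = -2.5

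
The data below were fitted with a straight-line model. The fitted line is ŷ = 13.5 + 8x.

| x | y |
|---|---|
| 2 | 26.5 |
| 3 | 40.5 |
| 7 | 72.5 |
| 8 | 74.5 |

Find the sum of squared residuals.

SSE = 36

x=2: ŷ = 13.5 + 8·2 = 29.5; r = 26.5 − 29.5 = -3
x=3: ŷ = 13.5 + 8·3 = 37.5; r = 40.5 − 37.5 = 3
x=7: ŷ = 13.5 + 8·7 = 69.5; r = 72.5 − 69.5 = 3
x=8: ŷ = 13.5 + 8·8 = 77.5; r = 74.5 − 77.5 = -3
SSE = 9 + 9 + 9 + 9 = 36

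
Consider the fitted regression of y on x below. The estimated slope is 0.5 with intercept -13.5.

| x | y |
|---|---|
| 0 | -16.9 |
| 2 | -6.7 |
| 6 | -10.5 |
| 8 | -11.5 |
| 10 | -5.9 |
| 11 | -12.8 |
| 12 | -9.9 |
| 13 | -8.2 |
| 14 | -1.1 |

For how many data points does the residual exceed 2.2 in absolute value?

x=0: ŷ = -13.5 + 0.5·0 = -13.5; e = -16.9 − (-13.5) = -3.4
x=2: ŷ = -13.5 + 0.5·2 = -12.5; e = -6.7 − (-12.5) = 5.8
x=6: ŷ = -13.5 + 0.5·6 = -10.5; e = -10.5 − (-10.5) = 0
x=8: ŷ = -13.5 + 0.5·8 = -9.5; e = -11.5 − (-9.5) = -2
x=10: ŷ = -13.5 + 0.5·10 = -8.5; e = -5.9 − (-8.5) = 2.6
x=11: ŷ = -13.5 + 0.5·11 = -8; e = -12.8 − (-8) = -4.8
x=12: ŷ = -13.5 + 0.5·12 = -7.5; e = -9.9 − (-7.5) = -2.4
x=13: ŷ = -13.5 + 0.5·13 = -7; e = -8.2 − (-7) = -1.2
x=14: ŷ = -13.5 + 0.5·14 = -6.5; e = -1.1 − (-6.5) = 5.4
|e| > 2.2: x=0 (|e|=3.4), x=2 (|e|=5.8), x=10 (|e|=2.6), x=11 (|e|=4.8), x=12 (|e|=2.4), x=14 (|e|=5.4) → 6

6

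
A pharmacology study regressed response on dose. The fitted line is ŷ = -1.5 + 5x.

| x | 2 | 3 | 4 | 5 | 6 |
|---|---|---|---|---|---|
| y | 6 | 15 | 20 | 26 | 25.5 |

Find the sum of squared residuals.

x=2: ŷ = -1.5 + 5·2 = 8.5; r = 6 − 8.5 = -2.5
x=3: ŷ = -1.5 + 5·3 = 13.5; r = 15 − 13.5 = 1.5
x=4: ŷ = -1.5 + 5·4 = 18.5; r = 20 − 18.5 = 1.5
x=5: ŷ = -1.5 + 5·5 = 23.5; r = 26 − 23.5 = 2.5
x=6: ŷ = -1.5 + 5·6 = 28.5; r = 25.5 − 28.5 = -3
SSE = 6.25 + 2.25 + 2.25 + 6.25 + 9 = 26

SSE = 26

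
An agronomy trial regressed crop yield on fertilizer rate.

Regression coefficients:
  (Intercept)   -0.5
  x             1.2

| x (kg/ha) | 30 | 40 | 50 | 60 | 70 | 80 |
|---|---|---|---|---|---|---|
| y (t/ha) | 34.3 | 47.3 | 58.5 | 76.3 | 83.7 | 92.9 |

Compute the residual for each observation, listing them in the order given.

x=30: ŷ = -0.5 + 1.2·30 = 35.5; r = 34.3 − 35.5 = -1.2
x=40: ŷ = -0.5 + 1.2·40 = 47.5; r = 47.3 − 47.5 = -0.2
x=50: ŷ = -0.5 + 1.2·50 = 59.5; r = 58.5 − 59.5 = -1
x=60: ŷ = -0.5 + 1.2·60 = 71.5; r = 76.3 − 71.5 = 4.8
x=70: ŷ = -0.5 + 1.2·70 = 83.5; r = 83.7 − 83.5 = 0.2
x=80: ŷ = -0.5 + 1.2·80 = 95.5; r = 92.9 − 95.5 = -2.6

-1.2, -0.2, -1, 4.8, 0.2, -2.6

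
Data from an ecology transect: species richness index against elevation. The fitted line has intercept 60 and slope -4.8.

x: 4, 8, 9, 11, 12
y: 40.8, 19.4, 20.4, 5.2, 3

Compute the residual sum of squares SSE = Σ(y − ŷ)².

SSE = 22.16

x=4: ŷ = 60 − 4.8·4 = 40.8; e = 40.8 − 40.8 = 0
x=8: ŷ = 60 − 4.8·8 = 21.6; e = 19.4 − 21.6 = -2.2
x=9: ŷ = 60 − 4.8·9 = 16.8; e = 20.4 − 16.8 = 3.6
x=11: ŷ = 60 − 4.8·11 = 7.2; e = 5.2 − 7.2 = -2
x=12: ŷ = 60 − 4.8·12 = 2.4; e = 3 − 2.4 = 0.6
SSE = 0 + 4.84 + 12.96 + 4 + 0.36 = 22.16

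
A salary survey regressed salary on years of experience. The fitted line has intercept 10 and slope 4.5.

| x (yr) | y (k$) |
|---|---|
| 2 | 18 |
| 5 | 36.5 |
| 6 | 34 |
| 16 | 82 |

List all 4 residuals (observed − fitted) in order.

x=2: ŷ = 10 + 4.5·2 = 19; e = 18 − 19 = -1
x=5: ŷ = 10 + 4.5·5 = 32.5; e = 36.5 − 32.5 = 4
x=6: ŷ = 10 + 4.5·6 = 37; e = 34 − 37 = -3
x=16: ŷ = 10 + 4.5·16 = 82; e = 82 − 82 = 0

-1, 4, -3, 0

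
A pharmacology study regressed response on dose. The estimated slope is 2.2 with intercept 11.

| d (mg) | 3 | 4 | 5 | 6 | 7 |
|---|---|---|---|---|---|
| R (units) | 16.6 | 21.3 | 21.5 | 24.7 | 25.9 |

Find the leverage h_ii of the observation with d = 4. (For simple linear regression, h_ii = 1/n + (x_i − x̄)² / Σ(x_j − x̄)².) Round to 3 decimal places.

h = 0.300

d̄ = (3 + 4 + 5 + 6 + 7)/5 = 5
Σ(d − d̄)² = 4 + 1 + 0 + 1 + 4 = 10
h = 1/5 + (-1)²/10 = 0.2 + 0.1 = 0.300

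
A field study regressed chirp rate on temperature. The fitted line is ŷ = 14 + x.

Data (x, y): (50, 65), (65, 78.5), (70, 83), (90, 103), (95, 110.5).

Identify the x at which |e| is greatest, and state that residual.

x=50: ŷ = 14 + 50 = 64; e = 65 − 64 = 1
x=65: ŷ = 14 + 65 = 79; e = 78.5 − 79 = -0.5
x=70: ŷ = 14 + 70 = 84; e = 83 − 84 = -1
x=90: ŷ = 14 + 90 = 104; e = 103 − 104 = -1
x=95: ŷ = 14 + 95 = 109; e = 110.5 − 109 = 1.5
Largest |e| is 1.5 at x = 95, residual 1.5.

x = 95, e = 1.5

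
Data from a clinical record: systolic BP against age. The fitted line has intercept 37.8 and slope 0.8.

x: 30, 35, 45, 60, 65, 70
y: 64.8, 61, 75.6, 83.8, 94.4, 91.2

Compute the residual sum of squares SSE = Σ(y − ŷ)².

x=30: ŷ = 37.8 + 0.8·30 = 61.8; r = 64.8 − 61.8 = 3
x=35: ŷ = 37.8 + 0.8·35 = 65.8; r = 61 − 65.8 = -4.8
x=45: ŷ = 37.8 + 0.8·45 = 73.8; r = 75.6 − 73.8 = 1.8
x=60: ŷ = 37.8 + 0.8·60 = 85.8; r = 83.8 − 85.8 = -2
x=65: ŷ = 37.8 + 0.8·65 = 89.8; r = 94.4 − 89.8 = 4.6
x=70: ŷ = 37.8 + 0.8·70 = 93.8; r = 91.2 − 93.8 = -2.6
SSE = 9 + 23.04 + 3.24 + 4 + 21.16 + 6.76 = 67.2

SSE = 67.2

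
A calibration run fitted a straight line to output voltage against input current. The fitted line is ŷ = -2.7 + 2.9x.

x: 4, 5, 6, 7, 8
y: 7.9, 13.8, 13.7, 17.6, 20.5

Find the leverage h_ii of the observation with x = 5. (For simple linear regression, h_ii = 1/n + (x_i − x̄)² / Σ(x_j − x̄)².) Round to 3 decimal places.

h = 0.300

x̄ = (4 + 5 + 6 + 7 + 8)/5 = 6
Σ(x − x̄)² = 4 + 1 + 0 + 1 + 4 = 10
h = 1/5 + (-1)²/10 = 0.2 + 0.1 = 0.300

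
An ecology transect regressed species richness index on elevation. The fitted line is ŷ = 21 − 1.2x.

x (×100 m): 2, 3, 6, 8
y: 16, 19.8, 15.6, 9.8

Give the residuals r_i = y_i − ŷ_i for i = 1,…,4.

x=2: ŷ = 21 − 1.2·2 = 18.6; r = 16 − 18.6 = -2.6
x=3: ŷ = 21 − 1.2·3 = 17.4; r = 19.8 − 17.4 = 2.4
x=6: ŷ = 21 − 1.2·6 = 13.8; r = 15.6 − 13.8 = 1.8
x=8: ŷ = 21 − 1.2·8 = 11.4; r = 9.8 − 11.4 = -1.6

-2.6, 2.4, 1.8, -1.6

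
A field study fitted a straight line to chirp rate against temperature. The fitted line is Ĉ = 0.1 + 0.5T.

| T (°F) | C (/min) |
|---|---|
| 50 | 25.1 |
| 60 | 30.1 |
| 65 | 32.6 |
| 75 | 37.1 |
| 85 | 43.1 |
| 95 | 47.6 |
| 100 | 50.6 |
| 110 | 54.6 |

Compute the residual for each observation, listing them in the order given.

T=50: Ĉ = 0.1 + 0.5·50 = 25.1; e = 25.1 − 25.1 = 0
T=60: Ĉ = 0.1 + 0.5·60 = 30.1; e = 30.1 − 30.1 = 0
T=65: Ĉ = 0.1 + 0.5·65 = 32.6; e = 32.6 − 32.6 = 0
T=75: Ĉ = 0.1 + 0.5·75 = 37.6; e = 37.1 − 37.6 = -0.5
T=85: Ĉ = 0.1 + 0.5·85 = 42.6; e = 43.1 − 42.6 = 0.5
T=95: Ĉ = 0.1 + 0.5·95 = 47.6; e = 47.6 − 47.6 = 0
T=100: Ĉ = 0.1 + 0.5·100 = 50.1; e = 50.6 − 50.1 = 0.5
T=110: Ĉ = 0.1 + 0.5·110 = 55.1; e = 54.6 − 55.1 = -0.5

0, 0, 0, -0.5, 0.5, 0, 0.5, -0.5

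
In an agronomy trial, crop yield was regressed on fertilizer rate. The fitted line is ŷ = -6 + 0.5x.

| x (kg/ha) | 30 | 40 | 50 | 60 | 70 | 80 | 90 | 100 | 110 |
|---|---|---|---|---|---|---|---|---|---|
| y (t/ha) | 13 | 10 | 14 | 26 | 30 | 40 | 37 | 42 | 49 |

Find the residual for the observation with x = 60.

e = 2

ŷ = -6 + 0.5·60 = 24
e = 26 − 24 = 2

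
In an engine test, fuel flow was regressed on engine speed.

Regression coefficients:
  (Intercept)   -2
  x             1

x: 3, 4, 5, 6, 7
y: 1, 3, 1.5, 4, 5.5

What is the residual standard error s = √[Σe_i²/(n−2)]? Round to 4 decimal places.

x=3: ŷ = -2 + 3 = 1; e = 1 − 1 = 0
x=4: ŷ = -2 + 4 = 2; e = 3 − 2 = 1
x=5: ŷ = -2 + 5 = 3; e = 1.5 − 3 = -1.5
x=6: ŷ = -2 + 6 = 4; e = 4 − 4 = 0
x=7: ŷ = -2 + 7 = 5; e = 5.5 − 5 = 0.5
SSE = 0 + 1 + 2.25 + 0 + 0.25 = 3.5
s = √(3.5/3) = √1.16667 ≈ 1.0801

s = 1.0801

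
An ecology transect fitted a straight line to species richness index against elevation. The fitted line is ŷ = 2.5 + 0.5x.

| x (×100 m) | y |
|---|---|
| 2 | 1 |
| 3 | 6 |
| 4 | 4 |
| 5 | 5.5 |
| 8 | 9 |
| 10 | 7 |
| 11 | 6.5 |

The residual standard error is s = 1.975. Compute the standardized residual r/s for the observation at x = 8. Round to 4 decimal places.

1.2658

ŷ = 2.5 + 0.5·8 = 6.5
r = 9 − 6.5 = 2.5
r/s = 2.5 / 1.975 = 1.2658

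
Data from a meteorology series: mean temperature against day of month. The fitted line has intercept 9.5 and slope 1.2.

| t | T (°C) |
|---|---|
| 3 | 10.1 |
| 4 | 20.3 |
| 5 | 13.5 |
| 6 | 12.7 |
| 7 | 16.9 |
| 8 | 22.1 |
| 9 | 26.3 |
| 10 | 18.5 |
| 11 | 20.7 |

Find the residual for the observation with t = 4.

r = 6

T̂ = 9.5 + 1.2·4 = 14.3
r = 20.3 − 14.3 = 6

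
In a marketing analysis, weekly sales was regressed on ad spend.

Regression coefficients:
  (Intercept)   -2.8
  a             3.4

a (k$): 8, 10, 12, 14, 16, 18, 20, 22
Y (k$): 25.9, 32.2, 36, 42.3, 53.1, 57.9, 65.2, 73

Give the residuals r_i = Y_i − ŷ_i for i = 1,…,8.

1.5, 1, -2, -2.5, 1.5, -0.5, 0, 1

a=8: ŷ = -2.8 + 3.4·8 = 24.4; r = 25.9 − 24.4 = 1.5
a=10: ŷ = -2.8 + 3.4·10 = 31.2; r = 32.2 − 31.2 = 1
a=12: ŷ = -2.8 + 3.4·12 = 38; r = 36 − 38 = -2
a=14: ŷ = -2.8 + 3.4·14 = 44.8; r = 42.3 − 44.8 = -2.5
a=16: ŷ = -2.8 + 3.4·16 = 51.6; r = 53.1 − 51.6 = 1.5
a=18: ŷ = -2.8 + 3.4·18 = 58.4; r = 57.9 − 58.4 = -0.5
a=20: ŷ = -2.8 + 3.4·20 = 65.2; r = 65.2 − 65.2 = 0
a=22: ŷ = -2.8 + 3.4·22 = 72; r = 73 − 72 = 1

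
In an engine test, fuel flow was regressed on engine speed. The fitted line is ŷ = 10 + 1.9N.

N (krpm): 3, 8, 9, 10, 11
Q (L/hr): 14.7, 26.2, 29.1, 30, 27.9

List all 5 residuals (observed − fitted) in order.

N=3: ŷ = 10 + 1.9·3 = 15.7; e = 14.7 − 15.7 = -1
N=8: ŷ = 10 + 1.9·8 = 25.2; e = 26.2 − 25.2 = 1
N=9: ŷ = 10 + 1.9·9 = 27.1; e = 29.1 − 27.1 = 2
N=10: ŷ = 10 + 1.9·10 = 29; e = 30 − 29 = 1
N=11: ŷ = 10 + 1.9·11 = 30.9; e = 27.9 − 30.9 = -3

-1, 1, 2, 1, -3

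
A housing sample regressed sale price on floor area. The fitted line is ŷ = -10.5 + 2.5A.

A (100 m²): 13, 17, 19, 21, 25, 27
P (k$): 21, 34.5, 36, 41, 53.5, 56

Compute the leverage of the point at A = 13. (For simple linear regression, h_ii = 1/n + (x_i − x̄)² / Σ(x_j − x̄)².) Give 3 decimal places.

h = 0.570

Ā = (13 + 17 + 19 + 21 + 25 + 27)/6 = 20.3333
Σ(A − Ā)² = 53.7778 + 11.1111 + 1.77778 + 0.444444 + 21.7778 + 44.4444 = 133.333
h = 1/6 + (-7.33333)²/133.333 = 0.166667 + 0.403333 = 0.570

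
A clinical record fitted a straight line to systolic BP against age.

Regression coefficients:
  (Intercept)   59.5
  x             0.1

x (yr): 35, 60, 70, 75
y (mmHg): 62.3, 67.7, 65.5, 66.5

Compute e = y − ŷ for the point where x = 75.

ŷ = 59.5 + 0.1·75 = 67
e = 66.5 − 67 = -0.5

e = -0.5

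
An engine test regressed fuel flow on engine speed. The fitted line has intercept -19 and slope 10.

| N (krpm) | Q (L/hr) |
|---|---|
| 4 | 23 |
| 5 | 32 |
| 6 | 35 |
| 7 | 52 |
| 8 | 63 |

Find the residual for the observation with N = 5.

Q̂ = -19 + 10·5 = 31
r = 32 − 31 = 1

r = 1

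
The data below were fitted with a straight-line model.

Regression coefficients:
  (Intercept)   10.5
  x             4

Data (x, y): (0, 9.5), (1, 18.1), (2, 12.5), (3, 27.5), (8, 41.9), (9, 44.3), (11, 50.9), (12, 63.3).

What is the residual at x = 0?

ŷ = 10.5 + 4·0 = 10.5
r = 9.5 − 10.5 = -1

r = -1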